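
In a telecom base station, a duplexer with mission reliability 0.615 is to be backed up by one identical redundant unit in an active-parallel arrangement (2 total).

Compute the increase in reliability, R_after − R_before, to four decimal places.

0.2368

R_before = 0.615
R_after = 1 − (1 − 0.615)^2 = 0.8518
ΔR = 0.8518 − 0.615 = 0.2368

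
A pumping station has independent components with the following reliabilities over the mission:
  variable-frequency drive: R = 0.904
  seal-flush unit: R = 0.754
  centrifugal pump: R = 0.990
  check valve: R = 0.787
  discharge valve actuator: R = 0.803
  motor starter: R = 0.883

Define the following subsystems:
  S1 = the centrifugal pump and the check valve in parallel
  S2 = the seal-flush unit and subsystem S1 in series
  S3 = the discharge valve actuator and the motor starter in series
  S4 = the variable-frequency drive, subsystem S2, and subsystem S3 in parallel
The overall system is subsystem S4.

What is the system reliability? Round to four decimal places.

0.9931

Parallel (centrifugal pump and check valve): 1 − (1 − 0.990000)(1 − 0.787000) = 0.997870
Series (seal-flush unit and [0.997870]): 0.754000 × 0.997870 = 0.752394
Series (discharge valve actuator and motor starter): 0.803000 × 0.883000 = 0.709049
Parallel (variable-frequency drive, [0.752394], and [0.709049]): 1 − (1 − 0.904000)(1 − 0.752394)(1 − 0.709049) = 0.9931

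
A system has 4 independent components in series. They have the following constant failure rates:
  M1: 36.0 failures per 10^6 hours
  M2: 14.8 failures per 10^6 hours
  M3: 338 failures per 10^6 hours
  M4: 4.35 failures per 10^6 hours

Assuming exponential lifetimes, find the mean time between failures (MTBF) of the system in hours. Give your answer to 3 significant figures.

Series of exponential components: λ_sys = Σ λ_i
λ_sys = 0.0000360 + 0.0000148 + 0.000338 + 0.00000435 = 3.9315e-04 /h
MTBF = 1 / λ_sys = 2540 h

2540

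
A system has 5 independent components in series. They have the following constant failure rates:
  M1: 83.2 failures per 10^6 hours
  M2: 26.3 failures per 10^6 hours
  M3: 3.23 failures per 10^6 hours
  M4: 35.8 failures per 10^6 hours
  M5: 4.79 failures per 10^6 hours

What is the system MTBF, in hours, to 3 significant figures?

6520

Series of exponential components: λ_sys = Σ λ_i
λ_sys = 0.0000832 + 0.0000263 + 0.00000323 + 0.0000358 + 0.00000479 = 1.5332e-04 /h
MTBF = 1 / λ_sys = 6520 h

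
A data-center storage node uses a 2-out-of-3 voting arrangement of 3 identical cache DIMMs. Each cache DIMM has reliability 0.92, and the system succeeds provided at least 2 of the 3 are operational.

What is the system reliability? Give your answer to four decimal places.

0.9818

R = Σ_{i=2}^{3} C(3,i) p^i (1−p)^{3−i} with p = 0.92
C(3,2)·0.92^2·0.08^1 = 0.203136
C(3,3)·0.92^3·0.08^0 = 0.778688
Sum = 0.9818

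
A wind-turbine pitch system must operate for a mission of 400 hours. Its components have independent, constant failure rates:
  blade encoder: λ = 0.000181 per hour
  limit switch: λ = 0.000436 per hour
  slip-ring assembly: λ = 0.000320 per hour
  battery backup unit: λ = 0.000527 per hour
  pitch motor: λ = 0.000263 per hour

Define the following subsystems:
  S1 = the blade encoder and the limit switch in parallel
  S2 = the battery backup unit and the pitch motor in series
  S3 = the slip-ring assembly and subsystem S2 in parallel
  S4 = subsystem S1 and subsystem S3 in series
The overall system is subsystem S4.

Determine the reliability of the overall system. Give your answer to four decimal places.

R(blade encoder) = exp(−0.000181 × 400) = 0.930159
R(limit switch) = exp(−0.000436 × 400) = 0.839961
R(slip-ring assembly) = exp(−0.000320 × 400) = 0.879853
R(battery backup unit) = exp(−0.000527 × 400) = 0.809936
R(pitch motor) = exp(−0.000263 × 400) = 0.900144
Parallel (blade encoder and limit switch): 1 − (1 − 0.930159)(1 − 0.839961) = 0.988823
Series (battery backup unit and pitch motor): 0.809936 × 0.900144 = 0.729059
Parallel (slip-ring assembly and [0.729059]): 1 − (1 − 0.879853)(1 − 0.729059) = 0.967447
Series ([0.988823] and [0.967447]): 0.988823 × 0.967447 = 0.9566

0.9566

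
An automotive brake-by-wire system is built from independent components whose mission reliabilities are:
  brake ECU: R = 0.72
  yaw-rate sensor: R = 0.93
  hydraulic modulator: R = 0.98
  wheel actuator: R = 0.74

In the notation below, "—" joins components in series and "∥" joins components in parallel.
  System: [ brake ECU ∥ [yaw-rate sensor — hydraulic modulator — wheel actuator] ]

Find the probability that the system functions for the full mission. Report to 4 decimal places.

Series (yaw-rate sensor, hydraulic modulator, and wheel actuator): 0.930000 × 0.980000 × 0.740000 = 0.674436
Parallel (brake ECU and [0.674436]): 1 − (1 − 0.720000)(1 − 0.674436) = 0.9088

0.9088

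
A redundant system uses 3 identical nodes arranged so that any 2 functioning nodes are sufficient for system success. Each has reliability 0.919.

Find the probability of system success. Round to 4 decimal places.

0.9814

R = Σ_{i=2}^{3} C(3,i) p^i (1−p)^{3−i} with p = 0.919
C(3,2)·0.919^2·0.081^1 = 0.205228
C(3,3)·0.919^3·0.081^0 = 0.776152
Sum = 0.9814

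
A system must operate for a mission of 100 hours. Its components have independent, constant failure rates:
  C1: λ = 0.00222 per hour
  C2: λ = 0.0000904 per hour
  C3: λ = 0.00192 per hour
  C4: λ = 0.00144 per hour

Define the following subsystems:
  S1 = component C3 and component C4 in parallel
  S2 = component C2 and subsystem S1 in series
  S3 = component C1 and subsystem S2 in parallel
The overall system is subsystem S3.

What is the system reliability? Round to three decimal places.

R(C1) = exp(−0.00222 × 100) = 0.80092
R(C2) = exp(−0.0000904 × 100) = 0.99100
R(C3) = exp(−0.00192 × 100) = 0.82531
R(C4) = exp(−0.00144 × 100) = 0.86589
Parallel (C3 and C4): 1 − (1 − 0.82531)(1 − 0.86589) = 0.97657
Series (C2 and [0.97657]): 0.99100 × 0.97657 = 0.96778
Parallel (C1 and [0.96778]): 1 − (1 − 0.80092)(1 − 0.96778) = 0.994

0.994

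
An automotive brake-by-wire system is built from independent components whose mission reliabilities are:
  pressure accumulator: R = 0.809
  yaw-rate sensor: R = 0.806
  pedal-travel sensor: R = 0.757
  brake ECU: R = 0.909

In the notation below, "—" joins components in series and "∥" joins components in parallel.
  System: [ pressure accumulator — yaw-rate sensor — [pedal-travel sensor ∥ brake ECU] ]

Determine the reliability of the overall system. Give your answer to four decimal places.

0.6376

Parallel (pedal-travel sensor and brake ECU): 1 − (1 − 0.757000)(1 − 0.909000) = 0.977887
Series (pressure accumulator, yaw-rate sensor, and [0.977887]): 0.809000 × 0.806000 × 0.977887 = 0.6376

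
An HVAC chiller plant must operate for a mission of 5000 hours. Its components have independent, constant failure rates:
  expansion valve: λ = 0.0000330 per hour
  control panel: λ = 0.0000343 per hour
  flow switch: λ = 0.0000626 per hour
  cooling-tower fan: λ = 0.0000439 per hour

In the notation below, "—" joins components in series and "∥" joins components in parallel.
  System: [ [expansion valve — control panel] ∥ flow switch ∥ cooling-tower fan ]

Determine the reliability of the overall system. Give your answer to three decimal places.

0.985

R(expansion valve) = exp(−0.0000330 × 5000) = 0.84789
R(control panel) = exp(−0.0000343 × 5000) = 0.84240
R(flow switch) = exp(−0.0000626 × 5000) = 0.73125
R(cooling-tower fan) = exp(−0.0000439 × 5000) = 0.80292
Series (expansion valve and control panel): 0.84789 × 0.84240 = 0.71426
Parallel ([0.71426], flow switch, and cooling-tower fan): 1 − (1 − 0.71426)(1 − 0.73125)(1 − 0.80292) = 0.985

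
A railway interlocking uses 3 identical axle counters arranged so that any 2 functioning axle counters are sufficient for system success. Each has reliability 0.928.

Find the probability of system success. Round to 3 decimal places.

0.985

R = Σ_{i=2}^{3} C(3,i) p^i (1−p)^{3−i} with p = 0.928
C(3,2)·0.928^2·0.072^1 = 0.18602
C(3,3)·0.928^3·0.072^0 = 0.79918
Sum = 0.985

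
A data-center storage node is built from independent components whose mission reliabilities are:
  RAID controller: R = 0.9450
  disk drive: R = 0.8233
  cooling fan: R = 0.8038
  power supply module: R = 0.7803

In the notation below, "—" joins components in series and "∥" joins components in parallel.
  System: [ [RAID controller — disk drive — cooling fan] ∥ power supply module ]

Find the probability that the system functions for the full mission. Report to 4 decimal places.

0.9177

Series (RAID controller, disk drive, and cooling fan): 0.945000 × 0.823300 × 0.803800 = 0.625371
Parallel ([0.625371] and power supply module): 1 − (1 − 0.625371)(1 − 0.780300) = 0.9177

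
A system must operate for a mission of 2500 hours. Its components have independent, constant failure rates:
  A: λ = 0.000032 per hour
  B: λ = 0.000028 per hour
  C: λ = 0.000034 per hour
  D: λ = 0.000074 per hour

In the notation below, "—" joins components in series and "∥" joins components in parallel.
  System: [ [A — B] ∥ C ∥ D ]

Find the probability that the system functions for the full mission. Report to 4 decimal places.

0.9981

R(A) = exp(−0.000032 × 2500) = 0.923116
R(B) = exp(−0.000028 × 2500) = 0.932394
R(C) = exp(−0.000034 × 2500) = 0.918512
R(D) = exp(−0.000074 × 2500) = 0.831104
Series (A and B): 0.923116 × 0.932394 = 0.860708
Parallel ([0.860708], C, and D): 1 − (1 − 0.860708)(1 − 0.918512)(1 − 0.831104) = 0.9981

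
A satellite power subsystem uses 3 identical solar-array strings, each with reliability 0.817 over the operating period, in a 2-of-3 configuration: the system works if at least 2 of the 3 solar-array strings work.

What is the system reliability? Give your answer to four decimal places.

R = Σ_{i=2}^{3} C(3,i) p^i (1−p)^{3−i} with p = 0.817
C(3,2)·0.817^2·0.183^1 = 0.366451
C(3,3)·0.817^3·0.183^0 = 0.545339
Sum = 0.9118

0.9118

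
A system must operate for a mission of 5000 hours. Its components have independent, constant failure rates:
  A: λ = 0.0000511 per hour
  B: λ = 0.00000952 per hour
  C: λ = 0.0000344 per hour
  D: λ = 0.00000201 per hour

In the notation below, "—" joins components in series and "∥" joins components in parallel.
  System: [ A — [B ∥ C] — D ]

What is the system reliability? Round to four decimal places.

R(A) = exp(−0.0000511 × 5000) = 0.774529
R(B) = exp(−0.00000952 × 5000) = 0.953515
R(C) = exp(−0.0000344 × 5000) = 0.841979
R(D) = exp(−0.00000201 × 5000) = 0.990000
Parallel (B and C): 1 − (1 − 0.953515)(1 − 0.841979) = 0.992654
Series (A, [0.992654], and D): 0.774529 × 0.992654 × 0.990000 = 0.7612

0.7612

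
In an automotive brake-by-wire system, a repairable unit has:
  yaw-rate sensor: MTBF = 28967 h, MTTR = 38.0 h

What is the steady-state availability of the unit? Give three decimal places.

A(yaw-rate sensor) = MTBF/(MTBF+MTTR) = 28967/(28967+38.0) = 0.999

0.999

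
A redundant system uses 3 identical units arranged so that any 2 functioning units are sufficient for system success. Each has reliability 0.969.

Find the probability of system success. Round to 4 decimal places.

0.9972

R = Σ_{i=2}^{3} C(3,i) p^i (1−p)^{3−i} with p = 0.969
C(3,2)·0.969^2·0.031^1 = 0.087323
C(3,3)·0.969^3·0.031^0 = 0.909853
Sum = 0.9972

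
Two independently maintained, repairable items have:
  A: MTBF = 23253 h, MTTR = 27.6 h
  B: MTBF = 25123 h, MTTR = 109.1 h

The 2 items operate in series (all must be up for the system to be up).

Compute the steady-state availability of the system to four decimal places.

0.9945

A(A) = MTBF/(MTBF+MTTR) = 23253/(23253+27.6) = 0.998814
A(B) = MTBF/(MTBF+MTTR) = 25123/(25123+109.1) = 0.995676
Series availability: 0.998814 × 0.995676 = 0.9945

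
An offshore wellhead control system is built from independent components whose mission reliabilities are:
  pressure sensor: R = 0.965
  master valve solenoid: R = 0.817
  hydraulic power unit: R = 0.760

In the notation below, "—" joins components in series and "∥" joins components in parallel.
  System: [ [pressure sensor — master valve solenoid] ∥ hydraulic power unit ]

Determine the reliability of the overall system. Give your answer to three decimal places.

0.949

Series (pressure sensor and master valve solenoid): 0.96500 × 0.81700 = 0.78841
Parallel ([0.78841] and hydraulic power unit): 1 − (1 − 0.78841)(1 − 0.76000) = 0.949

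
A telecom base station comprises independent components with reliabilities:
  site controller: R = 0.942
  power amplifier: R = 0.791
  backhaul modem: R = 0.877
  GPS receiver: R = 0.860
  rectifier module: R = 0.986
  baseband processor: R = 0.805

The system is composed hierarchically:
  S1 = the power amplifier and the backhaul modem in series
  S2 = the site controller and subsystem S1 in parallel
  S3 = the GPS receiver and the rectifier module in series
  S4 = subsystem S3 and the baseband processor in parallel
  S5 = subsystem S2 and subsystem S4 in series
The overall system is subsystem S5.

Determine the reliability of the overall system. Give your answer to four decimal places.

Series (power amplifier and backhaul modem): 0.791000 × 0.877000 = 0.693707
Parallel (site controller and [0.693707]): 1 − (1 − 0.942000)(1 − 0.693707) = 0.982235
Series (GPS receiver and rectifier module): 0.860000 × 0.986000 = 0.847960
Parallel ([0.847960] and baseband processor): 1 − (1 − 0.847960)(1 − 0.805000) = 0.970352
Series ([0.982235] and [0.970352]): 0.982235 × 0.970352 = 0.9531

0.9531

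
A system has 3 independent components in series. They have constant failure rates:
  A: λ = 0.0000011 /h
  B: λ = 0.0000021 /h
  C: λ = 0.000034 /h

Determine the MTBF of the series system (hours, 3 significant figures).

26900

Series of exponential components: λ_sys = Σ λ_i
λ_sys = 0.0000011 + 0.0000021 + 0.000034 = 3.7200e-05 /h
MTBF = 1 / λ_sys = 26900 h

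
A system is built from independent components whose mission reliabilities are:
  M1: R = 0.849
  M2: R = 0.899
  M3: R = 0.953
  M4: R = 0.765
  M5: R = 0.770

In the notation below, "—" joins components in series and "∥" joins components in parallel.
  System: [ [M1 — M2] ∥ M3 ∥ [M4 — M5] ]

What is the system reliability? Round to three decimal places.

Series (M1 and M2): 0.84900 × 0.89900 = 0.76325
Series (M4 and M5): 0.76500 × 0.77000 = 0.58905
Parallel ([0.76325], M3, and [0.58905]): 1 − (1 − 0.76325)(1 − 0.95300)(1 − 0.58905) = 0.995

0.995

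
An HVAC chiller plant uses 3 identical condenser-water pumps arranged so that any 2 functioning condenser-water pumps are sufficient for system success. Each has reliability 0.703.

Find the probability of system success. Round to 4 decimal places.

R = Σ_{i=2}^{3} C(3,i) p^i (1−p)^{3−i} with p = 0.703
C(3,2)·0.703^2·0.297^1 = 0.440340
C(3,3)·0.703^3·0.297^0 = 0.347429
Sum = 0.7878

0.7878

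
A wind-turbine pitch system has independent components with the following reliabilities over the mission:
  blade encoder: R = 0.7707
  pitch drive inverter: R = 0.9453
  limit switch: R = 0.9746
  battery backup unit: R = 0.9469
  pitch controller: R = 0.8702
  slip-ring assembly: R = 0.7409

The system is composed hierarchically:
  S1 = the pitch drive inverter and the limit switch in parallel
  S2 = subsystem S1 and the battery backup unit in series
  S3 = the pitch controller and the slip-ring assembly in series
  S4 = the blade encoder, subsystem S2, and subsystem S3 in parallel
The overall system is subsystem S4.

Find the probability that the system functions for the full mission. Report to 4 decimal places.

Parallel (pitch drive inverter and limit switch): 1 − (1 − 0.945300)(1 − 0.974600) = 0.998611
Series ([0.998611] and battery backup unit): 0.998611 × 0.946900 = 0.945585
Series (pitch controller and slip-ring assembly): 0.870200 × 0.740900 = 0.644731
Parallel (blade encoder, [0.945585], and [0.644731]): 1 − (1 − 0.770700)(1 − 0.945585)(1 − 0.644731) = 0.9956

0.9956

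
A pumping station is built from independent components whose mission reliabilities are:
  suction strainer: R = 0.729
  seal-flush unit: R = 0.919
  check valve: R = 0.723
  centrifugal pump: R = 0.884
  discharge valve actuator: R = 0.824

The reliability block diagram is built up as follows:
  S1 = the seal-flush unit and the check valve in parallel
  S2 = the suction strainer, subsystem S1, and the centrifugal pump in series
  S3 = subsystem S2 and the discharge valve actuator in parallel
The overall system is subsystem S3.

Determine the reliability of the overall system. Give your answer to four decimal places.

Parallel (seal-flush unit and check valve): 1 − (1 − 0.919000)(1 − 0.723000) = 0.977563
Series (suction strainer, [0.977563], and centrifugal pump): 0.729000 × 0.977563 × 0.884000 = 0.629977
Parallel ([0.629977] and discharge valve actuator): 1 − (1 − 0.629977)(1 − 0.824000) = 0.9349

0.9349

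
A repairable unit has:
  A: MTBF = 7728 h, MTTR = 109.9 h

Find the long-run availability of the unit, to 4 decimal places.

A(A) = MTBF/(MTBF+MTTR) = 7728/(7728+109.9) = 0.9860

0.9860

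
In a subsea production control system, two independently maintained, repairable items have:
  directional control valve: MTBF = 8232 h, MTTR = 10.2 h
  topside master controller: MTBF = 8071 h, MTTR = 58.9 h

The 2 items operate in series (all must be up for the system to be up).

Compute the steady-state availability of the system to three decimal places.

0.992

A(directional control valve) = MTBF/(MTBF+MTTR) = 8232/(8232+10.2) = 0.998762
A(topside master controller) = MTBF/(MTBF+MTTR) = 8071/(8071+58.9) = 0.992755
Series availability: 0.998762 × 0.992755 = 0.992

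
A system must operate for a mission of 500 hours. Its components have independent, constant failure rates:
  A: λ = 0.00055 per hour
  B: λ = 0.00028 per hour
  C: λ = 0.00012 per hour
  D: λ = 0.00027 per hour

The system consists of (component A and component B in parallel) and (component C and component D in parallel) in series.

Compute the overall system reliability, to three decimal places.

R(A) = exp(−0.00055 × 500) = 0.75957
R(B) = exp(−0.00028 × 500) = 0.86936
R(C) = exp(−0.00012 × 500) = 0.94176
R(D) = exp(−0.00027 × 500) = 0.87372
Parallel (A and B): 1 − (1 − 0.75957)(1 − 0.86936) = 0.96859
Parallel (C and D): 1 − (1 − 0.94176)(1 − 0.87372) = 0.99265
Series ([0.96859] and [0.99265]): 0.96859 × 0.99265 = 0.961

0.961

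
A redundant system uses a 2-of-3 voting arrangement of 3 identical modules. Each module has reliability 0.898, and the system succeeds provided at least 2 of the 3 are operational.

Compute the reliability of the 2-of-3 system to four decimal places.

0.9709

R = Σ_{i=2}^{3} C(3,i) p^i (1−p)^{3−i} with p = 0.898
C(3,2)·0.898^2·0.102^1 = 0.246760
C(3,3)·0.898^3·0.102^0 = 0.724151
Sum = 0.9709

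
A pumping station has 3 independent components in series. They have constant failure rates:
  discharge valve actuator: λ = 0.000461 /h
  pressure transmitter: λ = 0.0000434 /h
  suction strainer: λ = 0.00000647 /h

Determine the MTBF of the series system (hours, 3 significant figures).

Series of exponential components: λ_sys = Σ λ_i
λ_sys = 0.000461 + 0.0000434 + 0.00000647 = 5.1087e-04 /h
MTBF = 1 / λ_sys = 1960 h

1960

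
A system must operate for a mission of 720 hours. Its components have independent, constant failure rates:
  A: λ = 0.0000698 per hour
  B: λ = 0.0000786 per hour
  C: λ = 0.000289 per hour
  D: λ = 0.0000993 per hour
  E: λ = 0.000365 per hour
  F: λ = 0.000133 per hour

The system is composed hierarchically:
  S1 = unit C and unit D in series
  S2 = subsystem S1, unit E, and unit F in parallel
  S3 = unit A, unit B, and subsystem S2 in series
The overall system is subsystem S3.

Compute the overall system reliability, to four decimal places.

R(A) = exp(−0.0000698 × 720) = 0.950986
R(B) = exp(−0.0000786 × 720) = 0.944980
R(C) = exp(−0.000289 × 720) = 0.812142
R(D) = exp(−0.0000993 × 720) = 0.931000
R(E) = exp(−0.000365 × 720) = 0.768896
R(F) = exp(−0.000133 × 720) = 0.908682
Series (C and D): 0.812142 × 0.931000 = 0.756104
Parallel ([0.756104], E, and F): 1 − (1 − 0.756104)(1 − 0.768896)(1 − 0.908682) = 0.994853
Series (A, B, and [0.994853]): 0.950986 × 0.944980 × 0.994853 = 0.8940

0.8940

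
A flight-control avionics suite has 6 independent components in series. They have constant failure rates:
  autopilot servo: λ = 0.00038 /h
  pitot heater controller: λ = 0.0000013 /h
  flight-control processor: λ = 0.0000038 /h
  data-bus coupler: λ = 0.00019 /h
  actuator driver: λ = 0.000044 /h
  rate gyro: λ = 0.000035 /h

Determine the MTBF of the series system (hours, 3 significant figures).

Series of exponential components: λ_sys = Σ λ_i
λ_sys = 0.00038 + 0.0000013 + 0.0000038 + 0.00019 + 0.000044 + 0.000035 = 6.5410e-04 /h
MTBF = 1 / λ_sys = 1530 h

1530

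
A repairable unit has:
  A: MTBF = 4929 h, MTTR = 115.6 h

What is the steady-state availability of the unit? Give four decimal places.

0.9771

A(A) = MTBF/(MTBF+MTTR) = 4929/(4929+115.6) = 0.9771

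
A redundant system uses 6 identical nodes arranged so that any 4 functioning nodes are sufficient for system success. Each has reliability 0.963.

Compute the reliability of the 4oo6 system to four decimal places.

0.9991

R = Σ_{i=4}^{6} C(6,i) p^i (1−p)^{6−i} with p = 0.963
C(6,4)·0.963^4·0.037^2 = 0.017660
C(6,5)·0.963^5·0.037^1 = 0.183859
C(6,6)·0.963^6·0.037^0 = 0.797550
Sum = 0.9991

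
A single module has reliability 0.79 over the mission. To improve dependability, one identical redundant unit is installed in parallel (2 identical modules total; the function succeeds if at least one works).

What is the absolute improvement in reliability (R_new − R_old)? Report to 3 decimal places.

R_before = 0.79
R_after = 1 − (1 − 0.79)^2 = 0.956
ΔR = 0.956 − 0.79 = 0.166

0.166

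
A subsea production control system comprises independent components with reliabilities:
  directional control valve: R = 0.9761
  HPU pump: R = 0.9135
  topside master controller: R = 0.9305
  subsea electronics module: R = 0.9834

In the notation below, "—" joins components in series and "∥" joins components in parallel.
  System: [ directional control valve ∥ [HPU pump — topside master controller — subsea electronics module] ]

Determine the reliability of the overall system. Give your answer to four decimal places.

Series (HPU pump, topside master controller, and subsea electronics module): 0.913500 × 0.930500 × 0.983400 = 0.835902
Parallel (directional control valve and [0.835902]): 1 − (1 − 0.976100)(1 − 0.835902) = 0.9961

0.9961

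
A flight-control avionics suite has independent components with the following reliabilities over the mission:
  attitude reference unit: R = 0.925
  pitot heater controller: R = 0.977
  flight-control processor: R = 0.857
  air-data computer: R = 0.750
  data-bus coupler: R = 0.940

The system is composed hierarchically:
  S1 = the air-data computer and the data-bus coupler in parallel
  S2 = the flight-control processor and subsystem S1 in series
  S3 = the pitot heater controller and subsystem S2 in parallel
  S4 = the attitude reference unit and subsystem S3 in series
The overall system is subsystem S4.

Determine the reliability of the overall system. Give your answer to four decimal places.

Parallel (air-data computer and data-bus coupler): 1 − (1 − 0.750000)(1 − 0.940000) = 0.985000
Series (flight-control processor and [0.985000]): 0.857000 × 0.985000 = 0.844145
Parallel (pitot heater controller and [0.844145]): 1 − (1 − 0.977000)(1 − 0.844145) = 0.996415
Series (attitude reference unit and [0.996415]): 0.925000 × 0.996415 = 0.9217

0.9217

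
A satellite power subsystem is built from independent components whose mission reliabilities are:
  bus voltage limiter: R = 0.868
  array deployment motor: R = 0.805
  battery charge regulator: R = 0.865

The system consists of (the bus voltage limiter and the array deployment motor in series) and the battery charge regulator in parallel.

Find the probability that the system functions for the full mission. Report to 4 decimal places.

Series (bus voltage limiter and array deployment motor): 0.868000 × 0.805000 = 0.698740
Parallel ([0.698740] and battery charge regulator): 1 − (1 − 0.698740)(1 − 0.865000) = 0.9593

0.9593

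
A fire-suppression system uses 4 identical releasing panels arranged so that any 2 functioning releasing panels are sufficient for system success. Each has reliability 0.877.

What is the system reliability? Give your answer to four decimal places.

0.9932

R = Σ_{i=2}^{4} C(4,i) p^i (1−p)^{4−i} with p = 0.877
C(4,2)·0.877^2·0.123^2 = 0.069817
C(4,3)·0.877^3·0.123^1 = 0.331867
C(4,4)·0.877^4·0.123^0 = 0.591559
Sum = 0.9932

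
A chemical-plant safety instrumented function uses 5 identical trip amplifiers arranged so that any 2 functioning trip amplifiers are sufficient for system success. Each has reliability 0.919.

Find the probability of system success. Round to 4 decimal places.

0.9998

R = Σ_{i=2}^{5} C(5,i) p^i (1−p)^{5−i} with p = 0.919
C(5,2)·0.919^2·0.081^3 = 0.004488
C(5,3)·0.919^3·0.081^2 = 0.050923
C(5,4)·0.919^4·0.081^1 = 0.288880
C(5,5)·0.919^5·0.081^0 = 0.655507
Sum = 0.9998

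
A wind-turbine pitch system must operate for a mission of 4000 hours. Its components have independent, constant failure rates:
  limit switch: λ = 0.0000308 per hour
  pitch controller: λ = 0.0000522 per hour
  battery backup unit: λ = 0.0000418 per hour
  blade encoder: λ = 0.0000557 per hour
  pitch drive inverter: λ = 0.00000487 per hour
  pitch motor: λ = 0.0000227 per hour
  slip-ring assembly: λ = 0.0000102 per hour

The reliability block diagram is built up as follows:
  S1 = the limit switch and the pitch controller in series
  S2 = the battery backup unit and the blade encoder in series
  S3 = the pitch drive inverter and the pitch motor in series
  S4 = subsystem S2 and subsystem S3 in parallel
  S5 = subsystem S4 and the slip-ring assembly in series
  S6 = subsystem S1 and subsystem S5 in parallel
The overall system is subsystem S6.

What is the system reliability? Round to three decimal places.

R(limit switch) = exp(−0.0000308 × 4000) = 0.88409
R(pitch controller) = exp(−0.0000522 × 4000) = 0.81156
R(battery backup unit) = exp(−0.0000418 × 4000) = 0.84603
R(blade encoder) = exp(−0.0000557 × 4000) = 0.80027
R(pitch drive inverter) = exp(−0.00000487 × 4000) = 0.98071
R(pitch motor) = exp(−0.0000227 × 4000) = 0.91320
R(slip-ring assembly) = exp(−0.0000102 × 4000) = 0.96002
Series (limit switch and pitch controller): 0.88409 × 0.81156 = 0.71749
Series (battery backup unit and blade encoder): 0.84603 × 0.80027 = 0.67705
Series (pitch drive inverter and pitch motor): 0.98071 × 0.91320 = 0.89558
Parallel ([0.67705] and [0.89558]): 1 − (1 − 0.67705)(1 − 0.89558) = 0.96628
Series ([0.96628] and slip-ring assembly): 0.96628 × 0.96002 = 0.92765
Parallel ([0.71749] and [0.92765]): 1 − (1 − 0.71749)(1 − 0.92765) = 0.980

0.980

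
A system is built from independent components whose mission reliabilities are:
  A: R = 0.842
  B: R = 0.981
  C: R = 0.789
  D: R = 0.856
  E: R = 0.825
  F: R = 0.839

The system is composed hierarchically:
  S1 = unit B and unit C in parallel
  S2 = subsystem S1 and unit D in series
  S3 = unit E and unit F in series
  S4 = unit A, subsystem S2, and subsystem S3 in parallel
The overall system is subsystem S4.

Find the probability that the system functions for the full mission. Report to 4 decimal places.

Parallel (B and C): 1 − (1 − 0.981000)(1 − 0.789000) = 0.995991
Series ([0.995991] and D): 0.995991 × 0.856000 = 0.852568
Series (E and F): 0.825000 × 0.839000 = 0.692175
Parallel (A, [0.852568], and [0.692175]): 1 − (1 − 0.842000)(1 − 0.852568)(1 − 0.692175) = 0.9928

0.9928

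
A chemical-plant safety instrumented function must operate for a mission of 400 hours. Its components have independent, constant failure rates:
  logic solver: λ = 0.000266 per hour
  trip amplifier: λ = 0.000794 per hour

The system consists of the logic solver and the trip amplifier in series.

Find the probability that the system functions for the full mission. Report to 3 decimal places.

R(logic solver) = exp(−0.000266 × 400) = 0.89906
R(trip amplifier) = exp(−0.000794 × 400) = 0.72789
Series (logic solver and trip amplifier): 0.89906 × 0.72789 = 0.654

0.654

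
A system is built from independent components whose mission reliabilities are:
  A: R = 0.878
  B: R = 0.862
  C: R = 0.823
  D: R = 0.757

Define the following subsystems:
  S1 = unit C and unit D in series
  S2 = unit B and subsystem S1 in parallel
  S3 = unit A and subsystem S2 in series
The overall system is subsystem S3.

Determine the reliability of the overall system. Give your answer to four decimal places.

0.8323

Series (C and D): 0.823000 × 0.757000 = 0.623011
Parallel (B and [0.623011]): 1 − (1 − 0.862000)(1 − 0.623011) = 0.947976
Series (A and [0.947976]): 0.878000 × 0.947976 = 0.8323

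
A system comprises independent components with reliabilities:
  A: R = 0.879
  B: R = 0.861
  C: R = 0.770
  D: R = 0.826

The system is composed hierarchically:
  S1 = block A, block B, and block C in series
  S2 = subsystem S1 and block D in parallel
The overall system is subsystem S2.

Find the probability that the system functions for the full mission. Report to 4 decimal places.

Series (A, B, and C): 0.879000 × 0.861000 × 0.770000 = 0.582751
Parallel ([0.582751] and D): 1 − (1 − 0.582751)(1 − 0.826000) = 0.9274

0.9274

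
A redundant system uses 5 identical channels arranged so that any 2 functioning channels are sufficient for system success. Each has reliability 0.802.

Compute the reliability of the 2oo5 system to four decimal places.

0.9935

R = Σ_{i=2}^{5} C(5,i) p^i (1−p)^{5−i} with p = 0.802
C(5,2)·0.802^2·0.198^3 = 0.049928
C(5,3)·0.802^3·0.198^2 = 0.202234
C(5,4)·0.802^4·0.198^1 = 0.409574
C(5,5)·0.802^5·0.198^0 = 0.331797
Sum = 0.9935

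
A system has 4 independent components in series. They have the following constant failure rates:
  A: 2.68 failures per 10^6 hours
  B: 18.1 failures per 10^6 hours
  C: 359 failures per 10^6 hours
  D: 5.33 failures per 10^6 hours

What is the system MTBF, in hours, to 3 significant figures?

Series of exponential components: λ_sys = Σ λ_i
λ_sys = 0.00000268 + 0.0000181 + 0.000359 + 0.00000533 = 3.8511e-04 /h
MTBF = 1 / λ_sys = 2600 h

2600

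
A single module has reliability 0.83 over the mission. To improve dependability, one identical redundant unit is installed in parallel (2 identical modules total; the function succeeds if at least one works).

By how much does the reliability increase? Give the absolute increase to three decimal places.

0.141

R_before = 0.83
R_after = 1 − (1 − 0.83)^2 = 0.971
ΔR = 0.971 − 0.83 = 0.141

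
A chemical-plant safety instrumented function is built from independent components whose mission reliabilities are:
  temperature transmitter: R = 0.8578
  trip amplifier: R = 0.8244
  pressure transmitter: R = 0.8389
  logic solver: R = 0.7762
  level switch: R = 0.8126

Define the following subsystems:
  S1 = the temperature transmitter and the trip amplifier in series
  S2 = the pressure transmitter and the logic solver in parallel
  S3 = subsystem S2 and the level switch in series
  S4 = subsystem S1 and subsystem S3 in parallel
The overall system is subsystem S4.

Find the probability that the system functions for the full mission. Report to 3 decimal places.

0.937

Series (temperature transmitter and trip amplifier): 0.85780 × 0.82440 = 0.70717
Parallel (pressure transmitter and logic solver): 1 − (1 − 0.83890)(1 − 0.77620) = 0.96395
Series ([0.96395] and level switch): 0.96395 × 0.81260 = 0.78331
Parallel ([0.70717] and [0.78331]): 1 − (1 − 0.70717)(1 − 0.78331) = 0.937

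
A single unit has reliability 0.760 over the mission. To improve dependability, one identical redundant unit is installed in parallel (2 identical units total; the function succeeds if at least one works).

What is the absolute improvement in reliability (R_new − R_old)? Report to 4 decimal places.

0.1824

R_before = 0.760
R_after = 1 − (1 − 0.760)^2 = 0.9424
ΔR = 0.9424 − 0.760 = 0.1824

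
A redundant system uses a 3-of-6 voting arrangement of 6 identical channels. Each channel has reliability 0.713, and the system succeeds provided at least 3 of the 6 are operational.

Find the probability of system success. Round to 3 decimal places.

0.939

R = Σ_{i=3}^{6} C(6,i) p^i (1−p)^{6−i} with p = 0.713
C(6,3)·0.713^3·0.287^3 = 0.17137
C(6,4)·0.713^4·0.287^2 = 0.31931
C(6,5)·0.713^5·0.287^1 = 0.31731
C(6,6)·0.713^6·0.287^0 = 0.13138
Sum = 0.939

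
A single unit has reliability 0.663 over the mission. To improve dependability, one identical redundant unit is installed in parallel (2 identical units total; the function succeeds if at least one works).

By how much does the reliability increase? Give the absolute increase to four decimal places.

R_before = 0.663
R_after = 1 − (1 − 0.663)^2 = 0.8864
ΔR = 0.8864 − 0.663 = 0.2234

0.2234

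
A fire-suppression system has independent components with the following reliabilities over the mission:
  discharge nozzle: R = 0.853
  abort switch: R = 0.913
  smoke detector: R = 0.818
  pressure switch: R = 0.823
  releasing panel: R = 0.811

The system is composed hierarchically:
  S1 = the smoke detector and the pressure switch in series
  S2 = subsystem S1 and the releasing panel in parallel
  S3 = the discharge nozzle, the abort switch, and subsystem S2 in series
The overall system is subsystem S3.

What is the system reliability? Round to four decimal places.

0.7307

Series (smoke detector and pressure switch): 0.818000 × 0.823000 = 0.673214
Parallel ([0.673214] and releasing panel): 1 − (1 − 0.673214)(1 − 0.811000) = 0.938237
Series (discharge nozzle, abort switch, and [0.938237]): 0.853000 × 0.913000 × 0.938237 = 0.7307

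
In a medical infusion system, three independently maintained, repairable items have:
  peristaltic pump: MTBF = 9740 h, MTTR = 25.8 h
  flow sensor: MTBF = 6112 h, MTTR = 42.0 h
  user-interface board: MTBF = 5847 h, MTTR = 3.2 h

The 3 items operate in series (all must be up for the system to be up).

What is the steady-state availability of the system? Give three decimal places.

0.990

A(peristaltic pump) = MTBF/(MTBF+MTTR) = 9740/(9740+25.8) = 0.997358
A(flow sensor) = MTBF/(MTBF+MTTR) = 6112/(6112+42.0) = 0.993175
A(user-interface board) = MTBF/(MTBF+MTTR) = 5847/(5847+3.2) = 0.999453
Series availability: 0.997358 × 0.993175 × 0.999453 = 0.990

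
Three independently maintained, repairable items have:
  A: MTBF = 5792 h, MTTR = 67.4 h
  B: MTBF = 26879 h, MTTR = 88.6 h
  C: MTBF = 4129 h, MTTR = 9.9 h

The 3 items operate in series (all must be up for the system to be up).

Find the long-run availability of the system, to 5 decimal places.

A(A) = MTBF/(MTBF+MTTR) = 5792/(5792+67.4) = 0.988497
A(B) = MTBF/(MTBF+MTTR) = 26879/(26879+88.6) = 0.996715
A(C) = MTBF/(MTBF+MTTR) = 4129/(4129+9.9) = 0.997608
Series availability: 0.988497 × 0.996715 × 0.997608 = 0.98289

0.98289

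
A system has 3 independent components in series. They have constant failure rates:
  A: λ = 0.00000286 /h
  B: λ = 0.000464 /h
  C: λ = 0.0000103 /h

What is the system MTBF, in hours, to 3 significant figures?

Series of exponential components: λ_sys = Σ λ_i
λ_sys = 0.00000286 + 0.000464 + 0.0000103 = 4.7716e-04 /h
MTBF = 1 / λ_sys = 2100 h

2100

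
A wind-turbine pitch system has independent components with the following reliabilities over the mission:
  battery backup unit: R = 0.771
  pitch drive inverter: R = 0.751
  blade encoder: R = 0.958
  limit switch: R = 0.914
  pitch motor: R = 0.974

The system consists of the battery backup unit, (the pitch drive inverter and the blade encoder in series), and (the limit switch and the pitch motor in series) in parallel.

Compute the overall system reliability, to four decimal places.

0.9929

Series (pitch drive inverter and blade encoder): 0.751000 × 0.958000 = 0.719458
Series (limit switch and pitch motor): 0.914000 × 0.974000 = 0.890236
Parallel (battery backup unit, [0.719458], and [0.890236]): 1 − (1 − 0.771000)(1 − 0.719458)(1 − 0.890236) = 0.9929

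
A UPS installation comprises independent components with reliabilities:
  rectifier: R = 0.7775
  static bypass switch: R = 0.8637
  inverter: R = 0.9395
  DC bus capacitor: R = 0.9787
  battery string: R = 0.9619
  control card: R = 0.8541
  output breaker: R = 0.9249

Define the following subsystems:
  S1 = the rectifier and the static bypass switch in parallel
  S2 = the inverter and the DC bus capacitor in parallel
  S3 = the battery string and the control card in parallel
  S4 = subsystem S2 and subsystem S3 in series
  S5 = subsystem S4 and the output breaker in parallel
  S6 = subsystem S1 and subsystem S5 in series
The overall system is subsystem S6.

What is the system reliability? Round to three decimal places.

Parallel (rectifier and static bypass switch): 1 − (1 − 0.77750)(1 − 0.86370) = 0.96967
Parallel (inverter and DC bus capacitor): 1 − (1 − 0.93950)(1 − 0.97870) = 0.99871
Parallel (battery string and control card): 1 − (1 − 0.96190)(1 − 0.85410) = 0.99444
Series ([0.99871] and [0.99444]): 0.99871 × 0.99444 = 0.99316
Parallel ([0.99316] and output breaker): 1 − (1 − 0.99316)(1 − 0.92490) = 0.99949
Series ([0.96967] and [0.99949]): 0.96967 × 0.99949 = 0.969

0.969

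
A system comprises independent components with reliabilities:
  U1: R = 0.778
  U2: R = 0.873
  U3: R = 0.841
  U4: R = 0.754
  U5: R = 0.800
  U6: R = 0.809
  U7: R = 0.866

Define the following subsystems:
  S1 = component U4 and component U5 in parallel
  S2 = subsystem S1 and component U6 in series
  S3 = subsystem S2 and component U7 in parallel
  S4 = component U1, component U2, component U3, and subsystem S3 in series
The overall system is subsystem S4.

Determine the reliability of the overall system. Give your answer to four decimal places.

Parallel (U4 and U5): 1 − (1 − 0.754000)(1 − 0.800000) = 0.950800
Series ([0.950800] and U6): 0.950800 × 0.809000 = 0.769197
Parallel ([0.769197] and U7): 1 − (1 − 0.769197)(1 − 0.866000) = 0.969072
Series (U1, U2, U3, and [0.969072]): 0.778000 × 0.873000 × 0.841000 × 0.969072 = 0.5535

0.5535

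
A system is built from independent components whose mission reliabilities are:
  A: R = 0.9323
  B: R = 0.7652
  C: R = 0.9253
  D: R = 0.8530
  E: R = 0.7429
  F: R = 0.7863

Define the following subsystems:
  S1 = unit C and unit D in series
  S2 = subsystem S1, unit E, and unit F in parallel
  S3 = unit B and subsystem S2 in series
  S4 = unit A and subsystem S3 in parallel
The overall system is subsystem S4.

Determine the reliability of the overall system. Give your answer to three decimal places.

0.984

Series (C and D): 0.92530 × 0.85300 = 0.78928
Parallel ([0.78928], E, and F): 1 − (1 − 0.78928)(1 − 0.74290)(1 − 0.78630) = 0.98842
Series (B and [0.98842]): 0.76520 × 0.98842 = 0.75634
Parallel (A and [0.75634]): 1 − (1 − 0.93230)(1 − 0.75634) = 0.984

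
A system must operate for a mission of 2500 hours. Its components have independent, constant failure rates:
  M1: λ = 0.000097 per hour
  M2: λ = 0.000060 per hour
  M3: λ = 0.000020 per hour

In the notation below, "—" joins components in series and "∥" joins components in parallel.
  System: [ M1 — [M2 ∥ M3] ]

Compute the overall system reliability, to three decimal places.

R(M1) = exp(−0.000097 × 2500) = 0.78466
R(M2) = exp(−0.000060 × 2500) = 0.86071
R(M3) = exp(−0.000020 × 2500) = 0.95123
Parallel (M2 and M3): 1 − (1 − 0.86071)(1 − 0.95123) = 0.99321
Series (M1 and [0.99321]): 0.78466 × 0.99321 = 0.779

0.779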